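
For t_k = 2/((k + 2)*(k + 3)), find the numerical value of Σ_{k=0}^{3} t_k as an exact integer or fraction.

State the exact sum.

Σ = 2/3

The ratio is (k + 2)/(k + 4).
A = k + 2, B = k + 4, C = 1.
Set up (k + 2)·f(k+1) − (k + 3)·f(k) − (1) = 0.
Bound: deg f ≤ 1.
Solve for f: f(k) = k/2 (degree 1 ≤ 1).
R(k) = B(k−1)·f(k)/C(k) = k*(k + 3)/2; s_k = R·t_k = k/(k + 2).
Δs = 2/(k**2 + 5*k + 6), as required.
Telescoping: Σ = s_(4) − s_(0) = 2/3 − (0) = 2/3.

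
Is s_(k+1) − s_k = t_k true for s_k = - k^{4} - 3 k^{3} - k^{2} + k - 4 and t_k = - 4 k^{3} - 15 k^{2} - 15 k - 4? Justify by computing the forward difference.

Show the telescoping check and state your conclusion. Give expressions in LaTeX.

s_(k+1) = k - (k + 1)**4 - 3*(k + 1)**3 - (k + 1)**2 - 3
s_(k+1) − s_k = -4*k**3 - 15*k**2 - 15*k - 4
(s_(k+1) − s_k) − t_k = 0

valid; difference matches t_k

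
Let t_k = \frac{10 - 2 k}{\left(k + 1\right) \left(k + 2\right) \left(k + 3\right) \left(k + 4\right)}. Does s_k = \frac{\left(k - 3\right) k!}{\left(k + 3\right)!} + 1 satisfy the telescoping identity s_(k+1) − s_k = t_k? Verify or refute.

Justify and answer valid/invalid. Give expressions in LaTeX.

valid; difference matches t_k

s_(k+1) = (k**3 + 9*k**2 + 27*k + 22)/((k + 2)*(k + 3)*(k + 4))
s_(k+1) − s_k = (10 - 2*k)/((k + 1)*(k + 2)*(k + 3)*(k + 4))
(s_(k+1) − s_k) − t_k = 0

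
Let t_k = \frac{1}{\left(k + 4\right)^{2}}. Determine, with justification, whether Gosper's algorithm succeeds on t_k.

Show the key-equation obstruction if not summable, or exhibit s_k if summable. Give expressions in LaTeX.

No — the linear system for f has no solution.

Step 1: r(k) = (k + 4)**2/(k + 5)**2.
So A=k**2 + 8*k + 16 and B=k**2 + 10*k + 25, with C=1.
f must satisfy (k**2 + 8*k + 16)·f(k+1) − (k**2 + 8*k + 16)·f(k) = 1.
Degrees (2,2,0) ⇒ d ≤ 0.
Write f(k) = c0. Then LHS − RHS = -1, requiring -1 = 0: contradictory. No certificate.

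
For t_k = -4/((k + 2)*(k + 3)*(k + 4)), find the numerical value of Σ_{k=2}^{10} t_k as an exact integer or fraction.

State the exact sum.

Ratio r(k) = (k + 2)/(k + 5).
A = k + 2, B = k + 5, C = 1.
Set up (k + 2)·f(k+1) − (k + 4)·f(k) − (1) = 0.
d = 2 from the (1,1,0) case.
Coefficient equations give f(k) = k*(k + 5)/12.
R(k) = B(k−1)·f(k)/C(k) = k*(k + 4)*(k + 5)/12; s_k = R·t_k = k*(-k - 5)/(3*(k + 2)*(k + 3)).
Δs = -4/(k**3 + 9*k**2 + 26*k + 24), as required.
Telescoping: Σ = s_(11) − s_(2) = -88/273 − (-7/30) = -81/910.

Σ = -81/910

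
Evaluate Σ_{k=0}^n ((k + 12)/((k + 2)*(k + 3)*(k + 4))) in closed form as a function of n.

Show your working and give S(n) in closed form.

S(n) = (7*n**2 + 43*n + 36)/(6*(n**2 + 7*n + 12))

Ratio r(k) = (k + 2)*(k + 13)/((k + 5)*(k + 12)).
Factor: A=k + 2; B=k + 5; C=k + 12.
Key eq: (k + 2)·f(k+1) = (k + 4)·f(k) + (k + 12).
Bound: deg f ≤ 2.
Solve for f: f(k) = k*(7*k + 29)/6 (degree 2 ≤ 2).
Then R = B(k−1)f/C = k*(k + 4)*(7*k + 29)/(6*(k + 12)), so s_k = R(k)·t_k = k*(7*k + 29)/(6*(k + 2)*(k + 3)).
Check: Δs_k = (k + 12)/(k**3 + 9*k**2 + 26*k + 24). ✓
s_(n+1) = (7*n**2 + 43*n + 36)/(6*(n**2 + 7*n + 12)) and s_(0) = 0, so S(n) = (7*n**2 + 43*n + 36)/(6*(n**2 + 7*n + 12)).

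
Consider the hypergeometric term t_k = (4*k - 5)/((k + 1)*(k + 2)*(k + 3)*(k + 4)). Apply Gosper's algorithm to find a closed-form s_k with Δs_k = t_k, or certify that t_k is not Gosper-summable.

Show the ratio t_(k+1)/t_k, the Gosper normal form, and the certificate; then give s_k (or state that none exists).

Step 1: r(k) = (k + 1)*(4*k - 1)/((k + 5)*(4*k - 5)).
Take A(k)=k + 1, B(k)=k + 5, C(k)=k - 5/4.
Solve (k + 1)·f(k+1) − (k + 4)·f(k) = k - 5/4.
Degrees (1,1,1) ⇒ d ≤ 3.
Coefficient equations give f(k) = -k*(k**2 + 6*k + 23)/24.
So s_k = (B(k−1)f/C)·t_k = (-k*(k + 4)*(k**2 + 6*k + 23)/(6*(4*k - 5)))·t_k = k*(-k**2 - 6*k - 23)/(6*(k + 1)*(k + 2)*(k + 3)).
Verify: (4*k - 5)/(k**4 + 10*k**3 + 35*k**2 + 50*k + 24) matches t_k.

s_k = k*(-k**2 - 6*k - 23)/(6*(k + 1)*(k + 2)*(k + 3))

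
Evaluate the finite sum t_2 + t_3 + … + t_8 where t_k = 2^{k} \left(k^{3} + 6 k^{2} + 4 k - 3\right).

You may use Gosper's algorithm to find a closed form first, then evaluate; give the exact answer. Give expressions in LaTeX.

t_(k+1)/t_k = 2*(k**3 + 9*k**2 + 19*k + 8)/(k**3 + 6*k**2 + 4*k - 3).
Gosper form: A/B · C(k+1)/C(k) with A=2, B=1, C=k**3 + 6*k**2 + 4*k - 3.
Need (2)·f(k+1) − (1)·f(k) = k**3 + 6*k**2 + 4*k - 3.
From deg A=0, deg B=0, deg C=3: d=3.
Coefficient equations give f(k) = (k + 1)*(k**2 - k - 1).
Certificate R = B(k−1)f/C = (k + 1)*(k**2 - k - 1)/(k**3 + 6*k**2 + 4*k - 3) gives s_k = 2**k*(k**3 - 2*k - 1).
s_(k+1) − s_k = 2**k*(k**3 + 6*k**2 + 4*k - 3) = t_k.
Telescoping: Σ = s_(9) − s_(2) = 363520 − (12) = 363508.

Σ = 363508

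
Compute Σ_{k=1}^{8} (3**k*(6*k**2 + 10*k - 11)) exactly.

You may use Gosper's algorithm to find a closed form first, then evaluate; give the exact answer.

t_(k+1)/t_k = 3*(6*k**2 + 22*k + 5)/(6*k**2 + 10*k - 11).
Normal form (A,B,C) = (3, 1, k**2 + 5*k/3 - 11/6).
Set up (3)·f(k+1) − (1)·f(k) − (k**2 + 5*k/3 - 11/6) = 0.
Degrees (0,0,2) ⇒ d ≤ 2.
Match coefficients ⇒ f(k) = (k - 2)*(3*k + 2)/6.
So s_k = (B(k−1)f/C)·t_k = ((k - 2)*(3*k + 2)/(6*k**2 + 10*k - 11))·t_k = 3**k*(3*k**2 - 4*k - 4).
Δs = 3**k*(6*k**2 + 10*k - 11), as required.
Evaluate s at k=9 and k=1: 3995649 and -15; difference 3995664.

Σ = 3995664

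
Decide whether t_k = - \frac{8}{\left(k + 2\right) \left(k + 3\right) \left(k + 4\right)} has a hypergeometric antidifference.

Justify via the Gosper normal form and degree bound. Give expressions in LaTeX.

Yes. s_k = \frac{2 k \left(- k - 5\right)}{3 \left(k + 2\right) \left(k + 3\right)}.

Compute t_(k+1)/t_k: get (k + 2)/(k + 5).
Factor: A=k + 2; B=k + 5; C=1.
Key eq: (k + 2)·f(k+1) = (k + 4)·f(k) + (1).
From deg A=1, deg B=1, deg C=0: d=2.
A polynomial solution: f(k) = k*(k + 5)/12.
R(k) = B(k−1)·f(k)/C(k) = k*(k + 4)*(k + 5)/12; s_k = R·t_k = 2*k*(-k - 5)/(3*(k + 2)*(k + 3)).
s_(k+1) − s_k = -8/(k**3 + 9*k**2 + 26*k + 24) = t_k.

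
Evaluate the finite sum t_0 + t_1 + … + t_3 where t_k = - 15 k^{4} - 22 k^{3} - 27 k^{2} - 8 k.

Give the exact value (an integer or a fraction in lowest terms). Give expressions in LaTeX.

Σ = -2688

r(k) = (15*k**4 + 82*k**3 + 183*k**2 + 188*k + 72)/(k*(15*k**3 + 22*k**2 + 27*k + 8)) after simplifying.
Normal form (A,B,C) = (1, 1, k**4 + 22*k**3/15 + 9*k**2/5 + 8*k/15).
f must satisfy (1)·f(k+1) − (1)·f(k) = k**4 + 22*k**3/15 + 9*k**2/5 + 8*k/15.
deg f ≤ 5 (via 0,0,4).
Coefficient equations give f(k) = k**2*(k - 1)*(3*k**2 + k + 4)/15.
Get s_k = R·t_k = k**2*(-3*k**3 + 2*k**2 - 3*k + 4) with R(k) = B(k−1)f(k)/C(k) = k*(k - 1)*(3*k**2 + k + 4)/(15*k**3 + 22*k**2 + 27*k + 8).
s_(k+1) − s_k = k*(-15*k**3 - 22*k**2 - 27*k - 8) = t_k.
Evaluate s at k=4 and k=0: -2688 and 0; difference -2688.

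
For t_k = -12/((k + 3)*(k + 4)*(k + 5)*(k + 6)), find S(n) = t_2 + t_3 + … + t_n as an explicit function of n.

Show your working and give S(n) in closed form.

S(n) = 2*(-n**3 - 15*n**2 - 74*n + 90)/(105*(n**3 + 15*n**2 + 74*n + 120))

r(k) = (k + 3)/(k + 7) after simplifying.
So A=k + 3 and B=k + 7, with C=1.
f must satisfy (k + 3)·f(k+1) − (k + 6)·f(k) = 1.
From deg A=1, deg B=1, deg C=0: d=3.
Match coefficients ⇒ f(k) = k*(k**2 + 12*k + 47)/180.
So s_k = (B(k−1)f/C)·t_k = (k*(k + 6)*(k**2 + 12*k + 47)/180)·t_k = k*(-k**2 - 12*k - 47)/(15*(k + 3)*(k + 4)*(k + 5)).
Δs = -12/(k**4 + 18*k**3 + 119*k**2 + 342*k + 360), as required.
Telescope: S(n) = s_(n+1) − s_(2) = (-n**3 - 15*n**2 - 74*n - 60)/(15*(n**3 + 15*n**2 + 74*n + 120)) − (-1/21) = 2*(-n**3 - 15*n**2 - 74*n + 90)/(105*(n**3 + 15*n**2 + 74*n + 120)).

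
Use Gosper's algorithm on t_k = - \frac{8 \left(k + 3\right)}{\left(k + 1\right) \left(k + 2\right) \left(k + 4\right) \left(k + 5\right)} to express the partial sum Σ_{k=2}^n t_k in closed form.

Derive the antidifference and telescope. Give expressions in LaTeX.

The ratio is (k + 1)*(k + 4)**2/((k + 3)**2*(k + 6)).
Factor: A=k + 1; B=k + 6; C=k**2 + 6*k + 9.
Solve (k + 1)·f(k+1) − (k + 5)·f(k) = k**2 + 6*k + 9.
Degrees (1,1,2) ⇒ d ≤ 4.
Solving with deg f ≤ 4: f(k) = k*(k + 2)*(k + 3)*(k + 5)/8.
So s_k = (B(k−1)f/C)·t_k = (k*(k + 2)*(k + 5)**2/(8*(k + 3)))·t_k = k*(-k - 5)/(k**2 + 5*k + 4).
Δs = 8*(-k - 3)/(k**4 + 12*k**3 + 49*k**2 + 78*k + 40), as required.
Evaluate: s_(n+1) = (-n**2 - 7*n - 6)/(n**2 + 7*n + 10); subtract s_(2) = -7/9 ⇒ S(n) = 2*(-n**2 - 7*n + 8)/(9*(n**2 + 7*n + 10)).

S(n) = \frac{2 \left(- n^{2} - 7 n + 8\right)}{9 \left(n^{2} + 7 n + 10\right)}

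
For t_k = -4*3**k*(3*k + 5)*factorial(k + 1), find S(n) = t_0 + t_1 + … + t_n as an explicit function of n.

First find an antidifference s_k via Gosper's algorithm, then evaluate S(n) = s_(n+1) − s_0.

S(n) = -12*3**n*factorial(n + 2) + 4

Compute t_(k+1)/t_k: get 3*(k + 2)*(3*k + 8)/(3*k + 5).
Normal form (A,B,C) = (3*k + 6, 1, k + 5/3).
Solve (3*k + 6)·f(k+1) − (1)·f(k) = k + 5/3.
Degrees (1,0,1) ⇒ d ≤ 0.
Match coefficients ⇒ f(k) = 1/3.
Then R = B(k−1)f/C = 1/(3*k + 5), so s_k = R(k)·t_k = -4*3**k*factorial(k + 1).
Check: Δs_k = -4*3**k*(3*k + 5)*factorial(k + 1). ✓
Telescope: S(n) = s_(n+1) − s_(0) = -12*3**n*factorial(n + 2) − (-4) = -12*3**n*factorial(n + 2) + 4.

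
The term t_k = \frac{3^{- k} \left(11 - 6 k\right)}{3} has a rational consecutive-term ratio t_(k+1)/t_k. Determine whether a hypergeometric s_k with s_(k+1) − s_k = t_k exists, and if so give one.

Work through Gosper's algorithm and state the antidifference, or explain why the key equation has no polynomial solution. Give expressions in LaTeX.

t_(k+1)/t_k = (6*k - 5)/(3*(6*k - 11)).
So A=1/3 and B=1, with C=k - 11/6.
Key eq: (1/3)·f(k+1) = (1)·f(k) + (k - 11/6).
Bound: deg f ≤ 1.
Coefficient equations give f(k) = -(3*k - 4)/2.
Get s_k = R·t_k = (3*k - 4)/3**k with R(k) = B(k−1)f(k)/C(k) = -3*(3*k - 4)/(6*k - 11).
Verify: (11 - 6*k)/(3*3**k) matches t_k.

s_k = 3^{- k} \left(3 k - 4\right)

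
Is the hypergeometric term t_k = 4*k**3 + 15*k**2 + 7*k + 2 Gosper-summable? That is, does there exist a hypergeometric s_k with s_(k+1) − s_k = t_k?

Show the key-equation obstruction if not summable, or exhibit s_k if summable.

Yes. s_k = k*(k**3 + 3*k**2 - 3*k + 1).

The ratio is (4*k**3 + 27*k**2 + 49*k + 28)/(4*k**3 + 15*k**2 + 7*k + 2).
Gosper form: A/B · C(k+1)/C(k) with A=1, B=1, C=k**3 + 15*k**2/4 + 7*k/4 + 1/2.
f must satisfy (1)·f(k+1) − (1)·f(k) = k**3 + 15*k**2/4 + 7*k/4 + 1/2.
d = 4 from the (0,0,3) case.
A polynomial solution: f(k) = k*(k**3 + 3*k**2 - 3*k + 1)/4.
Certificate R = B(k−1)f/C = k*(k**3 + 3*k**2 - 3*k + 1)/(4*k**3 + 15*k**2 + 7*k + 2) gives s_k = k*(k**3 + 3*k**2 - 3*k + 1).
s_(k+1) − s_k = 4*k**3 + 15*k**2 + 7*k + 2 = t_k.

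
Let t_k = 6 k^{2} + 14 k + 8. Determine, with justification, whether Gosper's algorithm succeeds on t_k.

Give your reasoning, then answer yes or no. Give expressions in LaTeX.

Yes. s_k = 2 k \left(k^{2} + 2 k + 1\right).

r(k) = (3*k**2 + 13*k + 14)/(3*k**2 + 7*k + 4) after simplifying.
A = 1, B = 1, C = k**2 + 7*k/3 + 4/3.
f must satisfy (1)·f(k+1) − (1)·f(k) = k**2 + 7*k/3 + 4/3.
From deg A=0, deg B=0, deg C=2: d=3.
Solving with deg f ≤ 3: f(k) = k*(k + 1)**2/3.
R(k) = B(k−1)·f(k)/C(k) = k*(k + 1)/(3*k + 4); s_k = R·t_k = 2*k*(k**2 + 2*k + 1).
Check: Δs_k = 6*k**2 + 14*k + 8. ✓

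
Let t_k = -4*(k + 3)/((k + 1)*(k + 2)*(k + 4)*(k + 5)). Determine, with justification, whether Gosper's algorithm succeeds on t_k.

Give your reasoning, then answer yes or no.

The ratio is (k + 1)*(k + 4)**2/((k + 3)**2*(k + 6)).
Normal form (A,B,C) = (k + 1, k + 6, k**2 + 6*k + 9).
Solve (k + 1)·f(k+1) − (k + 5)·f(k) = k**2 + 6*k + 9.
d = 4 from the (1,1,2) case.
Solve for f: f(k) = k*(k + 2)*(k + 3)*(k + 5)/8 (degree 4 ≤ 4).
Then R = B(k−1)f/C = k*(k + 2)*(k + 5)**2/(8*(k + 3)), so s_k = R(k)·t_k = k*(-k - 5)/(2*(k**2 + 5*k + 4)).
Verify: 4*(-k - 3)/(k**4 + 12*k**3 + 49*k**2 + 78*k + 40) matches t_k.

Yes. s_k = k*(-k - 5)/(2*(k**2 + 5*k + 4)).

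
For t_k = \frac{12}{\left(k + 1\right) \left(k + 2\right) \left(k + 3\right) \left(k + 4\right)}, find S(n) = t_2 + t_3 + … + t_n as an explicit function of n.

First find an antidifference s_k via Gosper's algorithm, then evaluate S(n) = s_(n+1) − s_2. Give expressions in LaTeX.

S(n) = \frac{n^{3} + 9 n^{2} + 26 n - 36}{15 \left(n^{3} + 9 n^{2} + 26 n + 24\right)}

Compute t_(k+1)/t_k: get (k + 1)/(k + 5).
Factor: A=k + 1; B=k + 5; C=1.
Key eq: (k + 1)·f(k+1) = (k + 4)·f(k) + (1).
d = 3 from the (1,1,0) case.
A polynomial solution: f(k) = k*(k**2 + 6*k + 11)/18.
R(k) = B(k−1)·f(k)/C(k) = k*(k + 4)*(k**2 + 6*k + 11)/18; s_k = R·t_k = 2*k*(k**2 + 6*k + 11)/(3*(k + 1)*(k + 2)*(k + 3)).
Verify: 12/(k**4 + 10*k**3 + 35*k**2 + 50*k + 24) matches t_k.
Evaluate: s_(n+1) = 2*(n**3 + 9*n**2 + 26*n + 18)/(3*(n**3 + 9*n**2 + 26*n + 24)); subtract s_(2) = 3/5 ⇒ S(n) = (n**3 + 9*n**2 + 26*n - 36)/(15*(n**3 + 9*n**2 + 26*n + 24)).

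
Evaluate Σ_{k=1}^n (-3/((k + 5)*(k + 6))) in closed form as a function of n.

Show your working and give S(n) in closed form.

S(n) = -n/(2*n + 12)

t_(k+1)/t_k = (k + 5)/(k + 7).
Take A(k)=k + 5, B(k)=k + 7, C(k)=1.
Need (k + 5)·f(k+1) − (k + 6)·f(k) = 1.
d = 1 from the (1,1,0) case.
Solve for f: f(k) = k/5 (degree 1 ≤ 1).
So s_k = (B(k−1)f/C)·t_k = (k*(k + 6)/5)·t_k = -3*k/(5*k + 25).
Verify: -3/(k**2 + 11*k + 30) matches t_k.
Evaluate: s_(n+1) = 3*(-n - 1)/(5*(n + 6)); subtract s_(1) = -1/10 ⇒ S(n) = -n/(2*n + 12).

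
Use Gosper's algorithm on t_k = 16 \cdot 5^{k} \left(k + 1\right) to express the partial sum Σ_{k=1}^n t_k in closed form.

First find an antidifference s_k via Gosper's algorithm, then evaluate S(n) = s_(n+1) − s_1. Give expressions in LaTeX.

Step 1: r(k) = 5*(k + 2)/(k + 1).
So A=5 and B=1, with C=k + 1.
Need (5)·f(k+1) − (1)·f(k) = k + 1.
deg f ≤ 1 (via 0,0,1).
Coefficient equations give f(k) = (4*k - 1)/16.
So s_k = (B(k−1)f/C)·t_k = ((4*k - 1)/(16*(k + 1)))·t_k = 5**k*(4*k - 1).
Δs = 16*5**k*(k + 1), as required.
s_(n+1) = 5**(n + 1)*(4*n + 3) and s_(1) = 15, so S(n) = 20*5**n*n + 15*5**n - 15.

S(n) = 20 \cdot 5^{n} n + 15 \cdot 5^{n} - 15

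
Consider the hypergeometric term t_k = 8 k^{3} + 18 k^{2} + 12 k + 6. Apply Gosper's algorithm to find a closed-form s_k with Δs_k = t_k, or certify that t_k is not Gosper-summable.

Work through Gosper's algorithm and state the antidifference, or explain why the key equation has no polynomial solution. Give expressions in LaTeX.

r(k) = (4*k**3 + 21*k**2 + 36*k + 22)/(4*k**3 + 9*k**2 + 6*k + 3) after simplifying.
Normal form (A,B,C) = (1, 1, k**3 + 9*k**2/4 + 3*k/2 + 3/4).
f must satisfy (1)·f(k+1) − (1)·f(k) = k**3 + 9*k**2/4 + 3*k/2 + 3/4.
Bound: deg f ≤ 4.
Coefficient equations give f(k) = k*(2*k**3 + 2*k**2 - k + 3)/8.
Then R = B(k−1)f/C = k*(2*k**3 + 2*k**2 - k + 3)/(2*(4*k**3 + 9*k**2 + 6*k + 3)), so s_k = R(k)·t_k = k*(2*k**3 + 2*k**2 - k + 3).
Check: Δs_k = 8*k**3 + 18*k**2 + 12*k + 6. ✓

s_k = k \left(2 k^{3} + 2 k^{2} - k + 3\right)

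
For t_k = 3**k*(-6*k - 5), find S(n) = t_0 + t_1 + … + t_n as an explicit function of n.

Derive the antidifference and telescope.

The ratio is 3*(6*k + 11)/(6*k + 5).
Normal form (A,B,C) = (3, 1, k + 5/6).
Solve (3)·f(k+1) − (1)·f(k) = k + 5/6.
d = 1 from the (0,0,1) case.
Solve for f: f(k) = (3*k - 2)/6 (degree 1 ≤ 1).
So s_k = (B(k−1)f/C)·t_k = ((3*k - 2)/(6*k + 5))·t_k = 3**k*(2 - 3*k).
Check: Δs_k = 3**k*(-6*k - 5). ✓
s_(n+1) = 3**(n + 1)*(-3*n - 1) and s_(0) = 2, so S(n) = -9*3**n*n - 3*3**n - 2.

S(n) = -9*3**n*n - 3*3**n - 2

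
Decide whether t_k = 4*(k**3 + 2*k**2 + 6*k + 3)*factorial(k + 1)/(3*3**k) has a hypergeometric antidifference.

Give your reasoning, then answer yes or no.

Yes. s_k = 4*(k**2 + k + 1)*factorial(k + 1)/3**k.

t_(k+1)/t_k = (k**4 + 7*k**3 + 23*k**2 + 38*k + 24)/(3*(k**3 + 2*k**2 + 6*k + 3)).
Normal form (A,B,C) = (k/3 + 2/3, 1, k**3 + 2*k**2 + 6*k + 3).
Key eq: (k/3 + 2/3)·f(k+1) = (1)·f(k) + (k**3 + 2*k**2 + 6*k + 3).
Degrees (1,0,3) ⇒ d ≤ 2.
Solve for f: f(k) = 3*(k**2 + k + 1) (degree 2 ≤ 2).
Certificate R = B(k−1)f/C = 3*(k**2 + k + 1)/(k**3 + 2*k**2 + 6*k + 3) gives s_k = 4*(k**2 + k + 1)*factorial(k + 1)/3**k.
Δs = 4*(k**3 + 2*k**2 + 6*k + 3)*factorial(k + 1)/(3*3**k), as required.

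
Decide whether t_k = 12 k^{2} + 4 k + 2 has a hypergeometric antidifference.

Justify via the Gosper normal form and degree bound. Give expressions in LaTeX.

The ratio is (6*k**2 + 14*k + 9)/(6*k**2 + 2*k + 1).
So A=1 and B=1, with C=k**2 + k/3 + 1/6.
Need (1)·f(k+1) − (1)·f(k) = k**2 + k/3 + 1/6.
From deg A=0, deg B=0, deg C=2: d=3.
A polynomial solution: f(k) = k*(2*k**2 - 2*k + 1)/6.
Certificate R = B(k−1)f/C = k*(2*k**2 - 2*k + 1)/(6*k**2 + 2*k + 1) gives s_k = 2*k*(2*k**2 - 2*k + 1).
Check: Δs_k = 12*k**2 + 4*k + 2. ✓

Yes. s_k = 2 k \left(2 k^{2} - 2 k + 1\right).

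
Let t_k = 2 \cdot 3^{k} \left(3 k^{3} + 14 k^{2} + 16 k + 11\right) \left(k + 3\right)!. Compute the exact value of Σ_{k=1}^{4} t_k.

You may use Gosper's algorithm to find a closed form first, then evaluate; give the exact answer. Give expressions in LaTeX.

Step 1: r(k) = 3*(3*k**4 + 35*k**3 + 145*k**2 + 256*k + 176)/(3*k**3 + 14*k**2 + 16*k + 11).
So A=3*k + 12 and B=1, with C=k**3 + 14*k**2/3 + 16*k/3 + 11/3.
Solve (3*k + 12)·f(k+1) − (1)·f(k) = k**3 + 14*k**2/3 + 16*k/3 + 11/3.
From deg A=1, deg B=0, deg C=3: d=2.
Match coefficients ⇒ f(k) = (k**2 - k + 1)/3.
Certificate R = B(k−1)f/C = (k**2 - k + 1)/(3*k**3 + 14*k**2 + 16*k + 11) gives s_k = 2*3**k*(k**2 - k + 1)*factorial(k + 3).
s_(k+1) − s_k = 2*3**k*(3*k**3 + 14*k**2 + 16*k + 11)*factorial(k + 3) = t_k.
Evaluate s at k=5 and k=1: 411505920 and 144; difference 411505776.

Σ = 411505776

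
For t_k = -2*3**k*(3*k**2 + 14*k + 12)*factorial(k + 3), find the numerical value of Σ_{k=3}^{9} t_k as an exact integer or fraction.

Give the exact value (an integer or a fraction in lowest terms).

Σ = -7353987024267360

The ratio is 3*(3*k**3 + 32*k**2 + 109*k + 116)/(3*k**2 + 14*k + 12).
Take A(k)=3*k + 12, B(k)=1, C(k)=k**2 + 14*k/3 + 4.
f must satisfy (3*k + 12)·f(k+1) − (1)·f(k) = k**2 + 14*k/3 + 4.
From deg A=1, deg B=0, deg C=2: d=1.
Coefficient equations give f(k) = k/3.
So s_k = (B(k−1)f/C)·t_k = (k/(3*k**2 + 14*k + 12))·t_k = -2*3**k*k*factorial(k + 3).
Verify: -2*3**k*(3*k**2 + 14*k + 12)*factorial(k + 3) matches t_k.
Telescoping: Σ = s_(10) − s_(3) = -7353987024384000 − (-116640) = -7353987024267360.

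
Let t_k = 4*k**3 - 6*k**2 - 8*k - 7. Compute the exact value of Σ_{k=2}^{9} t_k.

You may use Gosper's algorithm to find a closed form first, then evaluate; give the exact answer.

Σ = 5984

Compute t_(k+1)/t_k: get (4*k**3 + 6*k**2 - 8*k - 17)/(4*k**3 - 6*k**2 - 8*k - 7).
Gosper form: A/B · C(k+1)/C(k) with A=1, B=1, C=k**3 - 3*k**2/2 - 2*k - 7/4.
Need (1)·f(k+1) − (1)·f(k) = k**3 - 3*k**2/2 - 2*k - 7/4.
Bound: deg f ≤ 4.
Coefficient equations give f(k) = k*(k**3 - 4*k**2 - 4)/4.
Then R = B(k−1)f/C = k*(k**3 - 4*k**2 - 4)/(4*k**3 - 6*k**2 - 8*k - 7), so s_k = R(k)·t_k = k*(k**3 - 4*k**2 - 4).
Δs = 4*k**3 - 6*k**2 - 8*k - 7, as required.
Evaluate s at k=10 and k=2: 5960 and -24; difference 5984.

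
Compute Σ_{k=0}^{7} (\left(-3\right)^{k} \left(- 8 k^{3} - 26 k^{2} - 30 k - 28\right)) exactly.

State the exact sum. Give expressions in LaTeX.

Σ = 7584512

t_(k+1)/t_k = 3*(-4*k**3 - 25*k**2 - 53*k - 46)/(4*k**3 + 13*k**2 + 15*k + 14).
So A=-3 and B=1, with C=k**3 + 13*k**2/4 + 15*k/4 + 7/2.
Key eq: (-3)·f(k+1) = (1)·f(k) + (k**3 + 13*k**2/4 + 15*k/4 + 7/2).
deg f ≤ 3 (via 0,0,3).
Match coefficients ⇒ f(k) = -(k**3 + k**2 + 2)/4.
Then R = B(k−1)f/C = -(k**3 + k**2 + 2)/(4*k**3 + 13*k**2 + 15*k + 14), so s_k = R(k)·t_k = 2*(-3)**k*(k**3 + k**2 + 2).
Check: Δs_k = (-3)**k*(-8*k**3 - 26*k**2 - 30*k - 28). ✓
Telescoping: Σ = s_(8) − s_(0) = 7584516 − (4) = 7584512.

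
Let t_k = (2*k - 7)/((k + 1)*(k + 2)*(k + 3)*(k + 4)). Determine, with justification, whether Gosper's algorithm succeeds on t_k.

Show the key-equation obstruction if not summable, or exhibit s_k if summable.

Yes. s_k = k*(-k**2 - 6*k - 14)/(3*(k + 1)*(k + 2)*(k + 3)).

Step 1: r(k) = (k + 1)*(2*k - 5)/((k + 5)*(2*k - 7)).
So A=k + 1 and B=k + 5, with C=k - 7/2.
Key eq: (k + 1)·f(k+1) = (k + 4)·f(k) + (k - 7/2).
Degrees (1,1,1) ⇒ d ≤ 3.
Coefficient equations give f(k) = -k*(k**2 + 6*k + 14)/6.
Certificate R = B(k−1)f/C = -k*(k + 4)*(k**2 + 6*k + 14)/(3*(2*k - 7)) gives s_k = k*(-k**2 - 6*k - 14)/(3*(k + 1)*(k + 2)*(k + 3)).
Verify: (2*k - 7)/(k**4 + 10*k**3 + 35*k**2 + 50*k + 24) matches t_k.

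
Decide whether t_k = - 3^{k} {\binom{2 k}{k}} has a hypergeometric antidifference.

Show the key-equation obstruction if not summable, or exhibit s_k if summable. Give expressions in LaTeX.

The ratio is 6*(2*k + 1)/(k + 1).
Gosper form: A/B · C(k+1)/C(k) with A=12*k + 6, B=k + 1, C=1.
Need (12*k + 6)·f(k+1) − (k)·f(k) = 1.
deg f ≤ -1 (via 1,1,0).
Negative degree bound (-1): no f exists, t_k not Gosper-summable.

No — t_k has no hypergeometric antidifference.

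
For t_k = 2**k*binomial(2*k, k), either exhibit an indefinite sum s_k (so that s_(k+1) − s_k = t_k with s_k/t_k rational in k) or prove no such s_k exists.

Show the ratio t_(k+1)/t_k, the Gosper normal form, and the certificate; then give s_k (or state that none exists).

Compute t_(k+1)/t_k: get 4*(2*k + 1)/(k + 1).
Normal form (A,B,C) = (8*k + 4, k + 1, 1).
Solve (8*k + 4)·f(k+1) − (k)·f(k) = 1.
deg f ≤ -1 (via 1,1,0).
Negative degree bound (-1): no f exists, t_k not Gosper-summable.

no hypergeometric antidifference exists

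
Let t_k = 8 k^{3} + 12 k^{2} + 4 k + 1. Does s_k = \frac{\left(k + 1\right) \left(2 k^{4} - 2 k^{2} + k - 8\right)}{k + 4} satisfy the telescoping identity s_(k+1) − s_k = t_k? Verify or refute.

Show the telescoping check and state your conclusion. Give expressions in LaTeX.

s_(k+1) = (k + 2)*(k + 2*(k + 1)**4 - 2*(k + 1)**2 - 7)/(k + 5)
s_(k+1) − s_k = (8*k**5 + 66*k**4 + 140*k**3 + 115*k**2 + 41*k - 16)/(k**2 + 9*k + 20)
(s_(k+1) − s_k) − t_k = 6*(-3*k**4 - 22*k**3 - 27*k**2 - 8*k - 6)/(k**2 + 9*k + 20)

Invalid: residual \frac{6 \left(- 3 k^{4} - 22 k^{3} - 27 k^{2} - 8 k - 6\right)}{k^{2} + 9 k + 20} ≠ 0.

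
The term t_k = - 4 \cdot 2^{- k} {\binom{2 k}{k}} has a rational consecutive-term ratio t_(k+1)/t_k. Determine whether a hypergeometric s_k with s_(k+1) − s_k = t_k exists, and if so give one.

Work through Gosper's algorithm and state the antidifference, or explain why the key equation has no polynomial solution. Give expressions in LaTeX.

t_(k+1)/t_k = (2*k + 1)/(k + 1).
Take A(k)=2*k + 1, B(k)=k + 1, C(k)=1.
Set up (2*k + 1)·f(k+1) − (k)·f(k) − (1) = 0.
Bound: deg f ≤ -1.
deg f ≤ -1 is impossible — no certificate.

not Gosper-summable; s_k does not exist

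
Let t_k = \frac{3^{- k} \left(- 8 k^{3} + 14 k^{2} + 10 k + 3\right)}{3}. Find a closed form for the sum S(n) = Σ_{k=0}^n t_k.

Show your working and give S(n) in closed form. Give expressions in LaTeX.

S(n) = 3^{- n - 1} \left(4 n^{3} + 11 n^{2} + 10 n + 3\right)

Compute t_(k+1)/t_k: get (8*k**3 + 10*k**2 - 14*k - 19)/(3*(8*k**3 - 14*k**2 - 10*k - 3)).
So A=1/3 and B=1, with C=k**3 - 7*k**2/4 - 5*k/4 - 3/8.
Set up (1/3)·f(k+1) − (1)·f(k) − (k**3 - 7*k**2/4 - 5*k/4 - 3/8) = 0.
deg f ≤ 3 (via 0,0,3).
Solve for f: f(k) = -3*k**2*(4*k - 1)/8 (degree 3 ≤ 3).
Then R = B(k−1)f/C = -3*k**2*(4*k - 1)/(8*k**3 - 14*k**2 - 10*k - 3), so s_k = R(k)·t_k = k**2*(4*k - 1)/3**k.
s_(k+1) − s_k = (-8*k**3 + 14*k**2 + 10*k + 3)/(3*3**k) = t_k.
s_(n+1) = 3**(-n - 1)*(4*n**3 + 11*n**2 + 10*n + 3) and s_(0) = 0, so S(n) = 3**(-n - 1)*(4*n**3 + 11*n**2 + 10*n + 3).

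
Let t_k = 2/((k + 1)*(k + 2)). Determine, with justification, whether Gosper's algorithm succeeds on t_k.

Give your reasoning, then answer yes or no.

Compute t_(k+1)/t_k: get (k + 1)/(k + 3).
So A=k + 1 and B=k + 3, with C=1.
f must satisfy (k + 1)·f(k+1) − (k + 2)·f(k) = 1.
From deg A=1, deg B=1, deg C=0: d=1.
A polynomial solution: f(k) = k.
Get s_k = R·t_k = 2*k/(k + 1) with R(k) = B(k−1)f(k)/C(k) = k*(k + 2).
Δs = 2/(k**2 + 3*k + 2), as required.

Yes. s_k = 2*k/(k + 1).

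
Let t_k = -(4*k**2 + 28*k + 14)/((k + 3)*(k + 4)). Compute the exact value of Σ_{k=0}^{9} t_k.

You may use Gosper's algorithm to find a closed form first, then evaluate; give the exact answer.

Σ = -1220/39

t_(k+1)/t_k = (k + 3)*(14*k + 2*(k + 1)**2 + 21)/((k + 5)*(2*k**2 + 14*k + 7)).
Normal form (A,B,C) = (k + 3, k + 5, k**2 + 7*k + 7/2).
Need (k + 3)·f(k+1) − (k + 4)·f(k) = k**2 + 7*k + 7/2.
Degrees (1,1,2) ⇒ d ≤ 2.
A polynomial solution: f(k) = k*(6*k + 1)/6.
Then R = B(k−1)f/C = k*(k + 4)*(6*k + 1)/(3*(2*k**2 + 14*k + 7)), so s_k = R(k)·t_k = -2*k*(6*k + 1)/(3*k + 9).
s_(k+1) − s_k = 2*(-2*k**2 - 14*k - 7)/(k**2 + 7*k + 12) = t_k.
Evaluate s at k=10 and k=0: -1220/39 and 0; difference -1220/39.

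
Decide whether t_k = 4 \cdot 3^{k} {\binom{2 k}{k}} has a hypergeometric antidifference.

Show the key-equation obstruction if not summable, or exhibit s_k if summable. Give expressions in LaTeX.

No; the degree bound rules out any f.

The ratio is 6*(2*k + 1)/(k + 1).
So A=12*k + 6 and B=k + 1, with C=1.
Key eq: (12*k + 6)·f(k+1) = (k)·f(k) + (1).
Degrees (1,1,0) ⇒ d ≤ -1.
Negative degree bound (-1): no f exists, t_k not Gosper-summable.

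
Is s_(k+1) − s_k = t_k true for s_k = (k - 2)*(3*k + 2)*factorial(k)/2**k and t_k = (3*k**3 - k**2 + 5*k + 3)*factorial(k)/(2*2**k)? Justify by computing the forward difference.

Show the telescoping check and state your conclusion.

valid (s_(k+1) − s_k reduces to t_k)

s_(k+1) = (k - 1)*(3*k + 5)*factorial(k + 1)/(2*2**k)
s_(k+1) − s_k = (3*k**3 - k**2 + 5*k + 3)*factorial(k)/(2*2**k)
(s_(k+1) − s_k) − t_k = 0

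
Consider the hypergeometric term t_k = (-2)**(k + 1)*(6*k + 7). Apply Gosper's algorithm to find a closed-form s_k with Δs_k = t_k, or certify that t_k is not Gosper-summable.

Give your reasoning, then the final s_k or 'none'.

Ratio r(k) = 2*(-6*k - 13)/(6*k + 7).
A = -2, B = 1, C = k + 7/6.
Key eq: (-2)·f(k+1) = (1)·f(k) + (k + 7/6).
deg f ≤ 1 (via 0,0,1).
Match coefficients ⇒ f(k) = -(2*k + 1)/6.
R(k) = B(k−1)·f(k)/C(k) = -(2*k + 1)/(6*k + 7); s_k = R·t_k = 2*(-2)**k*(2*k + 1).
s_(k+1) − s_k = (-2)**(k + 1)*(6*k + 7) = t_k.

s_k = 2*(-2)**k*(2*k + 1)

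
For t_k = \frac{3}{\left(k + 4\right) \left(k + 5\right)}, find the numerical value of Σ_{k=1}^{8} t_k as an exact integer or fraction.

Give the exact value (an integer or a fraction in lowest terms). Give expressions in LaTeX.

Σ = 24/65

The ratio is (k + 4)/(k + 6).
Factor: A=k + 4; B=k + 6; C=1.
Set up (k + 4)·f(k+1) − (k + 5)·f(k) − (1) = 0.
deg f ≤ 1 (via 1,1,0).
Coefficient equations give f(k) = k/4.
Then R = B(k−1)f/C = k*(k + 5)/4, so s_k = R(k)·t_k = 3*k/(4*(k + 4)).
s_(k+1) − s_k = 3/(k**2 + 9*k + 20) = t_k.
Telescoping: Σ = s_(9) − s_(1) = 27/52 − (3/20) = 24/65.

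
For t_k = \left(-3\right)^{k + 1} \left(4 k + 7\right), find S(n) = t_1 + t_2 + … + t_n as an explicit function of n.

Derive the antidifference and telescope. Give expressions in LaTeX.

t_(k+1)/t_k = 3*(-4*k - 11)/(4*k + 7).
So A=-3 and B=1, with C=k + 7/4.
f must satisfy (-3)·f(k+1) − (1)·f(k) = k + 7/4.
Degrees (0,0,1) ⇒ d ≤ 1.
Coefficient equations give f(k) = -(k + 1)/4.
R(k) = B(k−1)·f(k)/C(k) = -(k + 1)/(4*k + 7); s_k = R·t_k = 3*(-3)**k*(k + 1).
Check: Δs_k = (-3)**(k + 1)*(4*k + 7). ✓
s_(n+1) = (-3)**(n + 2)*(-n - 2) and s_(1) = -18, so S(n) = -9*(-3)**n*n - 18*(-3)**n + 18.

S(n) = - 9 \left(-3\right)^{n} n - 18 \left(-3\right)^{n} + 18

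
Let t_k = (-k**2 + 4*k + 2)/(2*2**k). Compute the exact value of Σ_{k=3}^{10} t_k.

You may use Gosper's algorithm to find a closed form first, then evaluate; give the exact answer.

r(k) = (k**2 - 2*k - 5)/(2*(k**2 - 4*k - 2)) after simplifying.
A = 1/2, B = 1, C = k**2 - 4*k - 2.
Solve (1/2)·f(k+1) − (1)·f(k) = k**2 - 4*k - 2.
From deg A=0, deg B=0, deg C=2: d=2.
Solve for f: f(k) = -2*(k - 3)*(k + 1) (degree 2 ≤ 2).
R(k) = B(k−1)·f(k)/C(k) = -2*(k - 3)*(k + 1)/(k**2 - 4*k - 2); s_k = R·t_k = (k**2 - 2*k - 3)/2**k.
s_(k+1) − s_k = (-k**2 + 4*k + 2)/(2*2**k) = t_k.
Evaluate s at k=11 and k=3: 3/64 and 0; difference 3/64.

Σ = 3/64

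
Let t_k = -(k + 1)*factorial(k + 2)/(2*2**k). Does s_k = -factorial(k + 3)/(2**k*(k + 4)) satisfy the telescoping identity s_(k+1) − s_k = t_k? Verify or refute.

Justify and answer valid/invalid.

Invalid: residual (k**2 + 5*k + 2)*factorial(k + 2)/(2*2**k*(k + 4)*(k + 5)) ≠ 0.

s_(k+1) = -factorial(k + 4)/(2*2**k*(k + 5))
s_(k+1) − s_k = -(k**2 + 6*k + 6)*factorial(k + 3)/(2*2**k*(k + 4)*(k + 5))
(s_(k+1) − s_k) − t_k = (k**2 + 5*k + 2)*factorial(k + 2)/(2*2**k*(k + 4)*(k + 5))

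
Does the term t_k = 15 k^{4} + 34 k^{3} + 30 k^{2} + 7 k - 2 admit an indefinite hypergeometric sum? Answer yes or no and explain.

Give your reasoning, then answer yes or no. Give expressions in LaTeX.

Yes. s_k = k \left(3 k^{4} + k^{3} - 2 k^{2} - 3 k - 1\right).

Compute t_(k+1)/t_k: get (15*k**4 + 94*k**3 + 222*k**2 + 229*k + 84)/(15*k**4 + 34*k**3 + 30*k**2 + 7*k - 2).
Gosper form: A/B · C(k+1)/C(k) with A=1, B=1, C=k**4 + 34*k**3/15 + 2*k**2 + 7*k/15 - 2/15.
Set up (1)·f(k+1) − (1)·f(k) − (k**4 + 34*k**3/15 + 2*k**2 + 7*k/15 - 2/15) = 0.
d = 5 from the (0,0,4) case.
Coefficient equations give f(k) = k*(3*k**4 + k**3 - 2*k**2 - 3*k - 1)/15.
Then R = B(k−1)f/C = k*(3*k**4 + k**3 - 2*k**2 - 3*k - 1)/(15*k**4 + 34*k**3 + 30*k**2 + 7*k - 2), so s_k = R(k)·t_k = k*(3*k**4 + k**3 - 2*k**2 - 3*k - 1).
Verify: 15*k**4 + 34*k**3 + 30*k**2 + 7*k - 2 matches t_k.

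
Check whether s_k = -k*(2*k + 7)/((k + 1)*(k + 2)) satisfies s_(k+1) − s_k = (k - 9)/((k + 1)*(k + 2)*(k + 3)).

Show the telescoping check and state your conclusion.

valid; difference matches t_k

s_(k+1) = -(k + 1)*(2*k + 9)/((k + 2)*(k + 3))
s_(k+1) − s_k = (k - 9)/(k**3 + 6*k**2 + 11*k + 6)
(s_(k+1) − s_k) − t_k = 0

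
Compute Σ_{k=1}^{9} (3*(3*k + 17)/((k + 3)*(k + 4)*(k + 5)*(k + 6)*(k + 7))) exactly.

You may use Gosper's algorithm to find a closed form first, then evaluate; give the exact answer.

Compute t_(k+1)/t_k: get (k + 3)*(3*k + 20)/((k + 8)*(3*k + 17)).
So A=k + 3 and B=k + 8, with C=k + 17/3.
Set up (k + 3)·f(k+1) − (k + 7)·f(k) − (k + 17/3) = 0.
d = 4 from the (1,1,1) case.
Coefficient equations give f(k) = k*(k + 5)*(k**2 + 13*k + 54)/216.
Certificate R = B(k−1)f/C = k*(k + 5)*(k + 7)*(k**2 + 13*k + 54)/(72*(3*k + 17)) gives s_k = k*(k**2 + 13*k + 54)/(24*(k**3 + 13*k**2 + 54*k + 72)).
Check: Δs_k = 3*(3*k + 17)/(k**5 + 25*k**4 + 245*k**3 + 1175*k**2 + 2754*k + 2520). ✓
Telescoping: Σ = s_(10) − s_(1) = 355/8736 − (17/840) = 297/14560.

Σ = 297/14560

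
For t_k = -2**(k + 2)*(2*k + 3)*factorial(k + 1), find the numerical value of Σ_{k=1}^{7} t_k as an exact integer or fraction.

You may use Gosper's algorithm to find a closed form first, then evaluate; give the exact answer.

Σ = -371589104

The ratio is 2*(k + 2)*(2*k + 5)/(2*k + 3).
A = 2*k + 4, B = 1, C = k + 3/2.
Solve (2*k + 4)·f(k+1) − (1)·f(k) = k + 3/2.
d = 0 from the (1,0,1) case.
A polynomial solution: f(k) = 1/2.
So s_k = (B(k−1)f/C)·t_k = (1/(2*k + 3))·t_k = -2**(k + 2)*factorial(k + 1).
Check: Δs_k = -2**(k + 2)*(2*k + 3)*factorial(k + 1). ✓
Sum = s_(8) − s_(1); s_(8) = -371589120, s_(1) = -16 ⇒ -371589104.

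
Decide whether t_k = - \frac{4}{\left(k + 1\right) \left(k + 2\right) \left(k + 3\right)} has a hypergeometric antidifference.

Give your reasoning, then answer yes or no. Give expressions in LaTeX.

Yes. s_k = \frac{k \left(- k - 3\right)}{\left(k + 1\right) \left(k + 2\right)}.

Ratio r(k) = (k + 1)/(k + 4).
A = k + 1, B = k + 4, C = 1.
Key eq: (k + 1)·f(k+1) = (k + 3)·f(k) + (1).
d = 2 from the (1,1,0) case.
A polynomial solution: f(k) = k*(k + 3)/4.
Then R = B(k−1)f/C = k*(k + 3)**2/4, so s_k = R(k)·t_k = k*(-k - 3)/((k + 1)*(k + 2)).
Δs = -4/(k**3 + 6*k**2 + 11*k + 6), as required.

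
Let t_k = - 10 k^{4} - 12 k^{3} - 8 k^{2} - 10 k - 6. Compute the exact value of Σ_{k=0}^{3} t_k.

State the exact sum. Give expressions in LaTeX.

Ratio r(k) = (5*k**4 + 26*k**3 + 52*k**2 + 51*k + 23)/(5*k**4 + 6*k**3 + 4*k**2 + 5*k + 3).
Gosper form: A/B · C(k+1)/C(k) with A=1, B=1, C=k**4 + 6*k**3/5 + 4*k**2/5 + k + 3/5.
Solve (1)·f(k+1) − (1)·f(k) = k**4 + 6*k**3/5 + 4*k**2/5 + k + 3/5.
Degrees (0,0,4) ⇒ d ≤ 5.
Solving with deg f ≤ 5: f(k) = k*(k**4 - k**3 + 2*k + 1)/5.
Then R = B(k−1)f/C = k*(k**4 - k**3 + 2*k + 1)/(5*k**4 + 6*k**3 + 4*k**2 + 5*k + 3), so s_k = R(k)·t_k = 2*k*(-k**4 + k**3 - 2*k - 1).
Verify: -10*k**4 - 12*k**3 - 8*k**2 - 10*k - 6 matches t_k.
Sum = s_(4) − s_(0); s_(4) = -1608, s_(0) = 0 ⇒ -1608.

Σ = -1608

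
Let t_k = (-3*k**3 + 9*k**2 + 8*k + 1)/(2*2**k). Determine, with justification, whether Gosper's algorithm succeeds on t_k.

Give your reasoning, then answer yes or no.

Step 1: r(k) = (3*k**3 - 17*k - 15)/(2*(3*k**3 - 9*k**2 - 8*k - 1)).
So A=1/2 and B=1, with C=k**3 - 3*k**2 - 8*k/3 - 1/3.
f must satisfy (1/2)·f(k+1) − (1)·f(k) = k**3 - 3*k**2 - 8*k/3 - 1/3.
Degrees (0,0,3) ⇒ d ≤ 3.
Match coefficients ⇒ f(k) = -2*(3*k**3 + k + 3)/3.
Get s_k = R·t_k = (3*k**3 + k + 3)/2**k with R(k) = B(k−1)f(k)/C(k) = -2*(3*k**3 + k + 3)/(3*k**3 - 9*k**2 - 8*k - 1).
s_(k+1) − s_k = (-6*k**3 - k + 3*(k + 1)**3 - 2)/(2*2**k) = t_k.

Yes. s_k = (3*k**3 + k + 3)/2**k.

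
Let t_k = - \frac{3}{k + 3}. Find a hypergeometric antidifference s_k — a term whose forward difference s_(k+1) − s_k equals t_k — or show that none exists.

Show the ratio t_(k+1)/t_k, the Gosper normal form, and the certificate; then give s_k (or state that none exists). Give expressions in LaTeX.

r(k) = (k + 3)/(k + 4) after simplifying.
Gosper form: A/B · C(k+1)/C(k) with A=k + 3, B=k + 4, C=1.
Key eq: (k + 3)·f(k+1) = (k + 3)·f(k) + (1).
From deg A=1, deg B=1, deg C=0: d=0.
Put f(k) = c0: A·f(k+1) − B(k−1)·f(k) − C = -1; need -1 = 0 — inconsistent ⇒ no f, not summable.

no hypergeometric antidifference exists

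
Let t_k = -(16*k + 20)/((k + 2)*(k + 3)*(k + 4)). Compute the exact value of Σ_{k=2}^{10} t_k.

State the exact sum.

Σ = -1629/910

r(k) = (k + 2)*(4*k + 9)/((k + 5)*(4*k + 5)) after simplifying.
So A=k + 2 and B=k + 5, with C=k + 5/4.
f must satisfy (k + 2)·f(k+1) − (k + 4)·f(k) = k + 5/4.
d = 2 from the (1,1,1) case.
Solving with deg f ≤ 2: f(k) = k*(13*k + 17)/48.
Certificate R = B(k−1)f/C = k*(k + 4)*(13*k + 17)/(12*(4*k + 5)) gives s_k = -k*(13*k + 17)/(3*(k + 2)*(k + 3)).
s_(k+1) − s_k = 4*(-4*k - 5)/(k**3 + 9*k**2 + 26*k + 24) = t_k.
Σ_(k=2)^(10) t_k = s_(11) − s_(2) = -880/273 − (-43/30) = -1629/910.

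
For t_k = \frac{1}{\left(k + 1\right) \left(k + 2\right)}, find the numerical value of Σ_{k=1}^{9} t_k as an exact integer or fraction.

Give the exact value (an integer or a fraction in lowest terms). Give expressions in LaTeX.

r(k) = (k + 1)/(k + 3) after simplifying.
Gosper form: A/B · C(k+1)/C(k) with A=k + 1, B=k + 3, C=1.
Set up (k + 1)·f(k+1) − (k + 2)·f(k) − (1) = 0.
d = 1 from the (1,1,0) case.
A polynomial solution: f(k) = k.
Certificate R = B(k−1)f/C = k*(k + 2) gives s_k = k/(k + 1).
Verify: 1/(k**2 + 3*k + 2) matches t_k.
Sum = s_(10) − s_(1); s_(10) = 10/11, s_(1) = 1/2 ⇒ 9/22.

Σ = 9/22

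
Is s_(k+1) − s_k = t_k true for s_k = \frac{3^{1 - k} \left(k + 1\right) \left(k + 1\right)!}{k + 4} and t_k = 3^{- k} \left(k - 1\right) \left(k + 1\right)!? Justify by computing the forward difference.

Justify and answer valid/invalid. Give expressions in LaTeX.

Invalid: residual - \frac{3^{1 - k} \left(k^{2} + 3 k - 7\right) \left(k + 1\right)!}{\left(k + 4\right) \left(k + 5\right)} ≠ 0.

s_(k+1) = (k + 2)*factorial(k + 2)/(3**k*(k + 5))
s_(k+1) − s_k = (k**3 + 5*k**2 + 2*k + 1)*factorial(k + 1)/(3**k*(k + 4)*(k + 5))
(s_(k+1) − s_k) − t_k = -3**(1 - k)*(k**2 + 3*k - 7)*factorial(k + 1)/((k + 4)*(k + 5))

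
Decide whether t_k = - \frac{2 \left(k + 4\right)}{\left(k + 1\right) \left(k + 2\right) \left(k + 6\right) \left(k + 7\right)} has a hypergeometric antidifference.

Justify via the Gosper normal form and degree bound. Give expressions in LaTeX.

t_(k+1)/t_k = (k + 1)*(k + 5)*(k + 6)/((k + 3)*(k + 4)*(k + 8)).
A = k + 1, B = k + 8, C = k**4 + 16*k**3 + 95*k**2 + 248*k + 240.
f must satisfy (k + 1)·f(k+1) − (k + 7)·f(k) = k**4 + 16*k**3 + 95*k**2 + 248*k + 240.
Bound: deg f ≤ 6.
A polynomial solution: f(k) = k*(k + 2)*(k + 3)*(k + 4)*(k + 5)*(k + 7)/12.
Get s_k = R·t_k = k*(-k - 7)/(6*(k**2 + 7*k + 6)) with R(k) = B(k−1)f(k)/C(k) = k*(k + 2)*(k + 7)**2/(12*(k + 4)).
Δs = 2*(-k - 4)/(k**4 + 16*k**3 + 83*k**2 + 152*k + 84), as required.

Yes. s_k = \frac{k \left(- k - 7\right)}{6 \left(k^{2} + 7 k + 6\right)}.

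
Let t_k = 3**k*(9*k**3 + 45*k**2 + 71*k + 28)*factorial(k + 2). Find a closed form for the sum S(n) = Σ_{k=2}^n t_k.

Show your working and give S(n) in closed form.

t_(k+1)/t_k = 3*(9*k**4 + 99*k**3 + 404*k**2 + 717*k + 459)/(9*k**3 + 45*k**2 + 71*k + 28).
Normal form (A,B,C) = (3*k + 9, 1, k**3 + 5*k**2 + 71*k/9 + 28/9).
f must satisfy (3*k + 9)·f(k+1) − (1)·f(k) = k**3 + 5*k**2 + 71*k/9 + 28/9.
From deg A=1, deg B=0, deg C=3: d=2.
Match coefficients ⇒ f(k) = (3*k**2 + k - 1)/9.
Get s_k = R·t_k = 3**k*(3*k**2 + k - 1)*factorial(k + 2) with R(k) = B(k−1)f(k)/C(k) = (3*k**2 + k - 1)/(9*k**3 + 45*k**2 + 71*k + 28).
Check: Δs_k = 3**k*(9*k**3 + 45*k**2 + 71*k + 28)*factorial(k + 2). ✓
Telescope: S(n) = s_(n+1) − s_(2) = 3**(n + 1)*(3*n**2 + 7*n + 3)*factorial(n + 3) − (2808) = 9*3**n*n**2*factorial(n + 3) + 21*3**n*n*factorial(n + 3) + 9*3**n*factorial(n + 3) - 2808.

S(n) = 9*3**n*n**2*factorial(n + 3) + 21*3**n*n*factorial(n + 3) + 9*3**n*factorial(n + 3) - 2808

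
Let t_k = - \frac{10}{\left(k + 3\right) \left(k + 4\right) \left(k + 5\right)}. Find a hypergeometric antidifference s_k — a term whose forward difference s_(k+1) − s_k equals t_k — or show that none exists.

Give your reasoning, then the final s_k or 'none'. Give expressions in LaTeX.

The ratio is (k + 3)/(k + 6).
Factor: A=k + 3; B=k + 6; C=1.
Need (k + 3)·f(k+1) − (k + 5)·f(k) = 1.
deg f ≤ 2 (via 1,1,0).
Match coefficients ⇒ f(k) = k*(k + 7)/24.
R(k) = B(k−1)·f(k)/C(k) = k*(k + 5)*(k + 7)/24; s_k = R·t_k = 5*k*(-k - 7)/(12*(k + 3)*(k + 4)).
s_(k+1) − s_k = -10/(k**3 + 12*k**2 + 47*k + 60) = t_k.

s_k = \frac{5 k \left(- k - 7\right)}{12 \left(k + 3\right) \left(k + 4\right)}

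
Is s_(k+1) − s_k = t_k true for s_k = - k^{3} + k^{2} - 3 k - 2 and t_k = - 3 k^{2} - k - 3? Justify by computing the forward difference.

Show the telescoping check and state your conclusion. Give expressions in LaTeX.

s_(k+1) = -3*k - (k + 1)**3 + (k + 1)**2 - 5
s_(k+1) − s_k = -3*k**2 - k - 3
(s_(k+1) − s_k) − t_k = 0

Valid: the claim telescopes to t_k.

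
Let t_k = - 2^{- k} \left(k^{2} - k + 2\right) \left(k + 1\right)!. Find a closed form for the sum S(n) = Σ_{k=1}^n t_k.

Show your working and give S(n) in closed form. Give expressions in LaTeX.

Ratio r(k) = (k + 2)*(-k + (k + 1)**2 + 1)/(2*(k**2 - k + 2)).
Gosper form: A/B · C(k+1)/C(k) with A=k/2 + 1, B=1, C=k**2 - k + 2.
f must satisfy (k/2 + 1)·f(k+1) − (1)·f(k) = k**2 - k + 2.
Degrees (1,0,2) ⇒ d ≤ 1.
Match coefficients ⇒ f(k) = 2*(k - 2).
So s_k = (B(k−1)f/C)·t_k = (2*(k - 2)/(k**2 - k + 2))·t_k = -2**(1 - k)*(k - 2)*factorial(k + 1).
Check: Δs_k = -(k**2 - k + 2)*factorial(k + 1)/2**k. ✓
Telescope: S(n) = s_(n+1) − s_(1) = -(n - 1)*factorial(n + 2)/2**n − (2) = -2 - n*factorial(n + 2)/2**n + factorial(n + 2)/2**n.

S(n) = -2 - 2^{- n} n \left(n + 2\right)! + 2^{- n} \left(n + 2\right)!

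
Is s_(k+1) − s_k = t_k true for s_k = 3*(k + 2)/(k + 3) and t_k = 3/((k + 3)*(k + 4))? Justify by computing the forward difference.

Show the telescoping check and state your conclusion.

Valid: the claim telescopes to t_k.

s_(k+1) = 3*(k + 3)/(k + 4)
s_(k+1) − s_k = 3/(k**2 + 7*k + 12)
(s_(k+1) − s_k) − t_k = 0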